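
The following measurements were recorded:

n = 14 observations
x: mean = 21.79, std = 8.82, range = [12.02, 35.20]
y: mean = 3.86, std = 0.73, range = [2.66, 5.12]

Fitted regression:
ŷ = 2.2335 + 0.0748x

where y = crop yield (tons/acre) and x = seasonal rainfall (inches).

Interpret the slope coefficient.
An increase of one inch in rainfall is associated with a 0.0748 tons/acre increase in predicted crop yield.

The slope β₁ = 0.0748 gives the rate at which the fitted crop yield changes with rainfall.

Interpretation:
- Rainfall up by 1 inch → predicted crop yield increases by 0.0748 tons/acre
- This is a linear approximation: the same per-unit change is assumed across the whole observed x range
- The slope describes association in these data, not necessarily a causal effect

The intercept β₀ = 2.2335 is the predicted crop yield when rainfall = 0; since the smallest observed x is 12.02, this is an extrapolation and mainly anchors the line.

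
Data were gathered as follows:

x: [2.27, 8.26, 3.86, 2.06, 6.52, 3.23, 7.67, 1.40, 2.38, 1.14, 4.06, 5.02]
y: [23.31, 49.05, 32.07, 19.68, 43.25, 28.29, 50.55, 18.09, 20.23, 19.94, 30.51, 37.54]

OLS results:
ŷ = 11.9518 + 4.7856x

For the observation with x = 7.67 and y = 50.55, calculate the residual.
Residual = 1.8926

The residual is the difference between the actual value and the predicted value:

Residual = y - ŷ

Step 1: Calculate predicted value
ŷ = 11.9518 + 4.7856 × 7.67
ŷ = 48.6574

Step 2: Calculate residual
Residual = 50.55 - 48.6574
Residual = 1.8926

The residual is positive, so the observed y = 50.55 sits above the regression line (the line underestimates it by 1.8926).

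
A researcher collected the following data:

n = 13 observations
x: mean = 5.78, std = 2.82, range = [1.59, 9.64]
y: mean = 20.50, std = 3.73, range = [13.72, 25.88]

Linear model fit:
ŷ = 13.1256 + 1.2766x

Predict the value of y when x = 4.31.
ŷ = 18.6277

To predict y for x = 4.31, substitute into the regression equation:

ŷ = 13.1256 + 1.2766 × 4.31
ŷ = 13.1256 + 5.5021
ŷ = 18.6277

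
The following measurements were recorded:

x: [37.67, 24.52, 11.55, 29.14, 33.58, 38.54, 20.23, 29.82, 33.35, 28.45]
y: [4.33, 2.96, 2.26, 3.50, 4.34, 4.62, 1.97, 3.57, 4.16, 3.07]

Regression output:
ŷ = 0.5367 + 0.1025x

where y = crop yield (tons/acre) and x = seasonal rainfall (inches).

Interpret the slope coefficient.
For each additional inch of rainfall, predicted crop yield increases by approximately 0.1025 tons/acre.

β₁ = 0.1025 is the change in predicted crop yield (tons/acre) per additional inch of rainfall.

Interpretation:
- Rainfall up by 1 inch → predicted crop yield increases by 0.1025 tons/acre
- This is a linear approximation: the same per-unit change is assumed across the whole observed x range
- The slope describes association in these data, not necessarily a causal effect

(β₀ = 0.5367 is the fitted value at x = 0 and is not part of the slope interpretation.)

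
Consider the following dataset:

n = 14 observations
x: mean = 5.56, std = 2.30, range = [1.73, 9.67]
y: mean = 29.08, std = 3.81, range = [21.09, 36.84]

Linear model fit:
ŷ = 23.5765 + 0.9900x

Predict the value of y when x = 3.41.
ŷ = 26.9524

Plug x = 3.41 into the fitted line:

ŷ = 23.5765 + 0.9900 × 3.41
ŷ = 23.5765 + 3.3759
ŷ = 26.9524

This is a point prediction; actual observations scatter around it by roughly the residual standard deviation.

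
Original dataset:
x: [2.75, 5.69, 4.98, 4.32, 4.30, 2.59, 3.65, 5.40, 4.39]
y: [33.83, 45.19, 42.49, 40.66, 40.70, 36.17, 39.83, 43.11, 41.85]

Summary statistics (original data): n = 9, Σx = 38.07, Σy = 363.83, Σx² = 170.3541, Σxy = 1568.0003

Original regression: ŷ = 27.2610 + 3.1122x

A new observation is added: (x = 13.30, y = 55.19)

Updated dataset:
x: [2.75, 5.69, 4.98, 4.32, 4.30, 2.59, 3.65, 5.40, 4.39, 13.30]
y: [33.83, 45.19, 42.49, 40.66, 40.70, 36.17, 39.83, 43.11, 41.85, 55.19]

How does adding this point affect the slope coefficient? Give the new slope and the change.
Adding the point moves β₁ from 3.1122 to 1.7938, i.e. it decreases by 1.3184 (-42.4%).

The new point has HIGH LEVERAGE: x = 13.30 is far from the original mean x̄ = 38.07/9 ≈ 4.23 (original range [2.59, 5.69]).

Step 1: Update the sums with the new point (n goes from 9 to 10)
Σx  = 38.07 + 13.30 = 51.37
Σy  = 363.83 + 55.19 = 419.02
Σx² = 170.3541 + 13.30² = 170.3541 + 176.8900 = 347.2441
Σxy = 1568.0003 + 13.30×55.19 = 1568.0003 + 734.0270 = 2302.0273

Step 2: Recompute the slope with b₁ = (nΣxy − ΣxΣy) / (nΣx² − (Σx)²)
Numerator   = 10×2302.0273 − 51.37×419.02 = 23020.2730 − 21525.0574 = 1495.2156
Denominator = 10×347.2441 − 51.37² = 3472.4410 − 2638.8769 = 833.5641
b₁(new) = 1495.2156 / 833.5641 = 1.7938

(Same formula on the original sums: (9×1568.0003 − 38.07×363.83) / (9×170.3541 − 38.07²) = 260.9946 / 83.8620 = 3.1122, matching the given fit.)

Step 3: Change in slope
Δβ₁ = 1.7938 − 3.1122 = -1.3184
Relative change = -1.3184 / 3.1122 × 100% = -42.4%
→ the slope decreases when the point is added.

A high-leverage point only changes the slope if it is off the original line; here y = 55.19 is below the original trend, so the slope decreases.
In practice: investigate whether it comes from the same population as the rest of the sample; refit with and without it and report both if conclusions differ.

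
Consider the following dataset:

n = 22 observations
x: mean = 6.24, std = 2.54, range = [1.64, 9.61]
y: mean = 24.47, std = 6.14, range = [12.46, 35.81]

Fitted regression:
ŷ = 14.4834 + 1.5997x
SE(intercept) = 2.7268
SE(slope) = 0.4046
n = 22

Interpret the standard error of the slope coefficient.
SE(β̂₁) = 0.4046 is the estimated standard deviation of the slope estimate across repeated samples; relative to β̂₁ = 1.5997 that is 25.3%, a moderately precise estimate.

SE(β̂₁) = 0.4046 says: if we drew many samples of n = 22 from the same population and refit each time, the fitted slopes would scatter with a standard deviation of roughly 0.4046 around the true β₁.

Relative precision:
- SE / |β̂₁| = 0.4046 / 1.5997 = 25.3%
- Rule of thumb (under 20%: precise; 20% to under 50%: moderately precise; 50% or more: imprecise) → moderately precise

Rough 95% range (±2 SE): 1.5997 ± 0.8092 → (0.7905, 2.4089).

What drives SE(β̂₁): larger n (here n = 22) → smaller SE; more residual scatter → larger SE.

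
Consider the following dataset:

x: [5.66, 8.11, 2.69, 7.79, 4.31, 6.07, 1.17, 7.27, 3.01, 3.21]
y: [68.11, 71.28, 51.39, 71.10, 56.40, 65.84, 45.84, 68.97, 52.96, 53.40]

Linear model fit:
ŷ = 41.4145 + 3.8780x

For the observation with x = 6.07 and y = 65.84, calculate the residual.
Residual = 0.8860

The residual is the difference between the actual value and the predicted value:

Residual = y - ŷ

Step 1: Calculate predicted value
ŷ = 41.4145 + 3.8780 × 6.07
ŷ = 64.9540

Step 2: Calculate residual
Residual = 65.84 - 64.9540
Residual = 0.8860

Interpretation: the model underestimates the actual value by 0.8860 at this point (positive residual → observation lies above the fitted line).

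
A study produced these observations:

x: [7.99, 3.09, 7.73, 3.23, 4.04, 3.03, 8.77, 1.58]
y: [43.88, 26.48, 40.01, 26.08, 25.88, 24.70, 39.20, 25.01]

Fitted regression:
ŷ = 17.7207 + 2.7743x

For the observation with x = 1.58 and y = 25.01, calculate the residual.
Residual = 2.9059

The residual is the difference between the actual value and the predicted value:

Residual = y - ŷ

Step 1: Calculate predicted value
ŷ = 17.7207 + 2.7743 × 1.58
ŷ = 22.1041

Step 2: Calculate residual
Residual = 25.01 - 22.1041
Residual = 2.9059

The residual is positive, so the observed y = 25.01 sits above the regression line (the line underestimates it by 2.9059).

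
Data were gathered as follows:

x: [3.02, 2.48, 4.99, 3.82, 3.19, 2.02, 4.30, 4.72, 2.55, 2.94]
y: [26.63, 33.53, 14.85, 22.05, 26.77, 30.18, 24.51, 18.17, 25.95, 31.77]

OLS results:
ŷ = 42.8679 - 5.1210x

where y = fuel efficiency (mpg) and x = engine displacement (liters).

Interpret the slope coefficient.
An increase of one liter in engine displacement is associated with a 5.1210 mpg decrease in predicted fuel efficiency.

β₁ = -5.1210 is the change in predicted fuel efficiency (mpg) per additional liter of engine displacement.

Interpretation:
- Engine displacement up by 1 liter → predicted fuel efficiency decreases by 5.1210 mpg
- The effect is assumed constant over the observed range of x (linearity)
- The sign (−) gives the direction; the magnitude 5.1210 gives the size of the effect per liter

The intercept β₀ = 42.8679 is the predicted fuel efficiency when engine displacement = 0; since the smallest observed x is 2.02, this is an extrapolation and mainly anchors the line.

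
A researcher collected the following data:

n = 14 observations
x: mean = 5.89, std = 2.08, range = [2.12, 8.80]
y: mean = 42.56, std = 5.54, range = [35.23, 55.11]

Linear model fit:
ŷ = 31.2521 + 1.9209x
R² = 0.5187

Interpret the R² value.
The model explains 51.87% of the variance in y (R² = 0.5187), leaving 48.13% unexplained; the fit is moderate.

The coefficient of determination R² is the fraction of the total variation in y that the fitted line accounts for.

Here R² = 0.5187:
- Explained: 51.87% of the variation in y
- Unexplained (residual): 100% − 51.87% = 48.13%
- Rule of thumb (below 0.3 weak; 0.3 to below 0.7 moderate; 0.7 and above strong) → moderate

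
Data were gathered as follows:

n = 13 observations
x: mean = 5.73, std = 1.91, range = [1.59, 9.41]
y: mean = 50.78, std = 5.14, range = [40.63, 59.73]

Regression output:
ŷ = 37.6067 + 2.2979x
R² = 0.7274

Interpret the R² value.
About 72.74% of the variability in y is accounted for by the regression on x (R² = 0.7274) — a strong linear fit.

The coefficient of determination R² is the fraction of the total variation in y that the fitted line accounts for.

Here R² = 0.7274:
- Explained: 72.74% of the variation in y
- Unexplained (residual): 100% − 72.74% = 27.26%
- Rule of thumb (below 0.3 weak; 0.3 to below 0.7 moderate; 0.7 and above strong) → strong

Note: R² says nothing about causation, and a high R² does not by itself mean the linear form is appropriate — check the residuals.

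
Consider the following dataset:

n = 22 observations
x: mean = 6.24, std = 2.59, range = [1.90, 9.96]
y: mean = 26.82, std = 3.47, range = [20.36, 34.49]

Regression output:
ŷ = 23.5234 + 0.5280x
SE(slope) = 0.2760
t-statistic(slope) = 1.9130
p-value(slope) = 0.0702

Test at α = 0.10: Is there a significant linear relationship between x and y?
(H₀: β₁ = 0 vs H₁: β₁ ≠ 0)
p-value = 0.0702 < α = 0.10, so we reject H₀. The relationship is significant.

Hypothesis test for the slope coefficient:

H₀: β₁ = 0 (no linear relationship)
H₁: β₁ ≠ 0 (linear relationship exists)

Test statistic: t = β̂₁ / SE(β̂₁) = 0.5280 / 0.2760 = 1.9130

The p-value (0.0702) is the probability, under H₀, of a t-statistic at least as extreme as |t| = 1.9130 (two-sided, df = n − 2 = 20).

Decision rule: reject H₀ if p-value < α.
p-value = 0.0702 < α = 0.10 → reject H₀.

Conclusion: the linear association between x and y is significant at the 10% level.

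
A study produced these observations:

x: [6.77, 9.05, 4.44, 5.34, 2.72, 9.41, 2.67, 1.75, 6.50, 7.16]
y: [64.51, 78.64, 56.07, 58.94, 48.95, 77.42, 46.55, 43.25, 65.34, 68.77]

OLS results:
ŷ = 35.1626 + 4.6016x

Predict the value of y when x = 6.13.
ŷ = 63.3704

x = 6.13 lies inside the observed range [1.75, 9.41], so the fitted equation applies directly:

ŷ = 35.1626 + 4.6016 × 6.13
ŷ = 35.1626 + 28.2078
ŷ = 63.3704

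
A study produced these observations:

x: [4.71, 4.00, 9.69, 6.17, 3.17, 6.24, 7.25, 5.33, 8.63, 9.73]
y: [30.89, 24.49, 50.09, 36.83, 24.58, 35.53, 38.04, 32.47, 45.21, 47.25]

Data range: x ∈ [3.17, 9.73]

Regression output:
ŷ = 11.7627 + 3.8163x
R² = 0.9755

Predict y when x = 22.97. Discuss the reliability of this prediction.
The equation gives ŷ = 99.4231; however x = 22.97 is 13.24 units above the observed range, so this extrapolated value should not be trusted.

Prediction calculation:
ŷ = 11.7627 + 3.8163 × 22.97
ŷ = 99.4231

Reliability:
- Data range: x ∈ [3.17, 9.73]
- Prediction point: x = 22.97 is 13.24 units above the observed range → this is EXTRAPOLATION, not interpolation

Why that matters here:
- There are no observations near this x to validate the fitted line there
- Real relationships often flatten, saturate, or turn nonlinear at extremes

Report the number if required, but flag clearly that it is an extrapolation.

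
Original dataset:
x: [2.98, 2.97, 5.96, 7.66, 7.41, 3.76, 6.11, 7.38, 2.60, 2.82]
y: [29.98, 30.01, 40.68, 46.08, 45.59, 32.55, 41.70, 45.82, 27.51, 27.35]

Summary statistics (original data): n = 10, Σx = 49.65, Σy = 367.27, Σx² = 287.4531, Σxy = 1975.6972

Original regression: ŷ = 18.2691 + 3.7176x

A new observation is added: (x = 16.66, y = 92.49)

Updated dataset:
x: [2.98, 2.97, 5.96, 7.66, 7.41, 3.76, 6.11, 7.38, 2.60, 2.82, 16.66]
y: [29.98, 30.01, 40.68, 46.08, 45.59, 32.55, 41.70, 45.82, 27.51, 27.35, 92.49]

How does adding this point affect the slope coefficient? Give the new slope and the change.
The slope changes from 3.7176 to 4.5079 (change of +0.7903, or +21.3%).

x = 16.66 lies well outside the original x-range [2.60, 7.66] (x̄ ≈ 4.97), so this observation has high leverage and can move the slope substantially.

Step 1: Update the sums with the new point (n goes from 10 to 11)
Σx  = 49.65 + 16.66 = 66.31
Σy  = 367.27 + 92.49 = 459.76
Σx² = 287.4531 + 16.66² = 287.4531 + 277.5556 = 565.0087
Σxy = 1975.6972 + 16.66×92.49 = 1975.6972 + 1540.8834 = 3516.5806

Step 2: Recompute the slope with b₁ = (nΣxy − ΣxΣy) / (nΣx² − (Σx)²)
Numerator   = 11×3516.5806 − 66.31×459.76 = 38682.3866 − 30486.6856 = 8195.7010
Denominator = 11×565.0087 − 66.31² = 6215.0957 − 4397.0161 = 1818.0796
b₁(new) = 8195.7010 / 1818.0796 = 4.5079

(Same formula on the original sums: (10×1975.6972 − 49.65×367.27) / (10×287.4531 − 49.65²) = 1522.0165 / 409.4085 = 3.7176, matching the given fit.)

Step 3: Change in slope
Δβ₁ = 4.5079 − 3.7176 = +0.7903
Relative change = +0.7903 / 3.7176 × 100% = +21.3%
→ the slope increases when the point is added.

A high-leverage point only changes the slope if it is off the original line; here y = 92.49 is above the original trend, so the slope increases.
In practice: examine leverage (hᵢ) and Cook's distance rather than deleting it automatically.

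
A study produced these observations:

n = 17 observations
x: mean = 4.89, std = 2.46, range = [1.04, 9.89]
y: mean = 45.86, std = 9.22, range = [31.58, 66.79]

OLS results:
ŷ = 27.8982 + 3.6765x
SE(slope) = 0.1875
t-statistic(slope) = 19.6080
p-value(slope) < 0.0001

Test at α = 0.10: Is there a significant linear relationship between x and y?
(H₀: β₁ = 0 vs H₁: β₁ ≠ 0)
Reject H₀: p-value < 0.0001 < α = 0.10. The linear relationship is significant at the 10% level.

Hypothesis test for the slope coefficient:

H₀: β₁ = 0 (no linear relationship)
H₁: β₁ ≠ 0 (linear relationship exists)

Test statistic: t = β̂₁ / SE(β̂₁) = 3.6765 / 0.1875 = 19.6080

The p-value (<0.0001) is the probability, under H₀, of a t-statistic at least as extreme as |t| = 19.6080 (two-sided, df = n − 2 = 15).

Decision rule: reject H₀ if p-value < α.
p-value < 0.0001 < α = 0.10 → reject H₀.

At α = 0.10 the data do provide convincing evidence of a nonzero slope.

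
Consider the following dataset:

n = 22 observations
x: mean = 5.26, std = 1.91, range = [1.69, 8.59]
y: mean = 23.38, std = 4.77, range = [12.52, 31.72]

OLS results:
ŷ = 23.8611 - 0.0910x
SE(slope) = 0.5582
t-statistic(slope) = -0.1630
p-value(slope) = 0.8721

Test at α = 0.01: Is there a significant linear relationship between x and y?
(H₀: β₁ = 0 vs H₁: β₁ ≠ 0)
Fail to reject H₀: p-value = 0.8721 ≥ α = 0.01. The linear relationship is not significant at the 1% level.

Hypothesis test for the slope coefficient:

H₀: β₁ = 0 (no linear relationship)
H₁: β₁ ≠ 0 (linear relationship exists)

Test statistic: t = β̂₁ / SE(β̂₁) = -0.0910 / 0.5582 = -0.1630

p = 0.8721: how often a slope estimate this far from 0 (in SE units) would arise by chance if β₁ were truly 0.

Decision rule: reject H₀ if p-value < α.
p-value = 0.8721 ≥ α = 0.01 → fail to reject H₀.

There is not sufficient evidence at the 1% significance level to conclude that a linear relationship exists between x and y.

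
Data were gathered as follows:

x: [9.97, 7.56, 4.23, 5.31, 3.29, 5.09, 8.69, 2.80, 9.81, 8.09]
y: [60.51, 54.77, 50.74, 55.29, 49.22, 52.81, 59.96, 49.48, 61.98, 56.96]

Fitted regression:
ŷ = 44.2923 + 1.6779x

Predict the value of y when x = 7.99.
ŷ = 57.6987

Plug x = 7.99 into the fitted line:

ŷ = 44.2923 + 1.6779 × 7.99
ŷ = 44.2923 + 13.4064
ŷ = 57.6987

This is a point prediction; actual observations scatter around it by roughly the residual standard deviation.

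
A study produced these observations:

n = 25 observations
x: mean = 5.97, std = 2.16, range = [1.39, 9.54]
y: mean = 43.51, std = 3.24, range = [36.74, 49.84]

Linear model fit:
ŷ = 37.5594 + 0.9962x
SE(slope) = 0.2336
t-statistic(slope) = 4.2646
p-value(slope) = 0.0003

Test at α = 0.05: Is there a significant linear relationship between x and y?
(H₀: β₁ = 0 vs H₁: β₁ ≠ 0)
Reject H₀: p-value = 0.0003 < α = 0.05. The linear relationship is significant at the 5% level.

Hypothesis test for the slope coefficient:

H₀: β₁ = 0 (no linear relationship)
H₁: β₁ ≠ 0 (linear relationship exists)

Test statistic: t = β̂₁ / SE(β̂₁) = 0.9962 / 0.2336 = 4.2646

The p-value (0.0003) is the probability, under H₀, of a t-statistic at least as extreme as |t| = 4.2646 (two-sided, df = n − 2 = 23).

Decision rule: reject H₀ if p-value < α.
p-value = 0.0003 < α = 0.05 → reject H₀.

At α = 0.05 the data do provide convincing evidence of a nonzero slope.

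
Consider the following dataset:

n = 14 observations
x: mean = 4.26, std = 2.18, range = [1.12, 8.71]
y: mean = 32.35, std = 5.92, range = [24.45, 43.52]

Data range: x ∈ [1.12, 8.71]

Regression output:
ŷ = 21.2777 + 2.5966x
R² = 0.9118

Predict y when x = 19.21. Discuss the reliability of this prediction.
ŷ = 71.1584, but this is extrapolation (above the data range [1.12, 8.71]) and may be unreliable.

Prediction calculation:
ŷ = 21.2777 + 2.5966 × 19.21
ŷ = 71.1584

Reliability:
- Data range: x ∈ [1.12, 8.71]
- Prediction point: x = 19.21 is 10.50 units above the observed range → this is EXTRAPOLATION, not interpolation

Why that matters here:
- There are no observations near this x to validate the fitted line there
- The standard error of prediction grows with (x − x̄)², and x = 19.21 is far from x̄ = 4.26
- Real relationships often flatten, saturate, or turn nonlinear at extremes

The R² = 0.9118 only validates the fit within [1.12, 8.71]; treat ŷ = 71.1584 with caution.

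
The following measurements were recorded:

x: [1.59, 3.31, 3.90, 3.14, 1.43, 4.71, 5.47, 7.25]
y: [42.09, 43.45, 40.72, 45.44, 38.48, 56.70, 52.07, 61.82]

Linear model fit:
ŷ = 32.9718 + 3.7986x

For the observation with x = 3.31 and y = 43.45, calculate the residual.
Residual = -2.0952

The residual is the difference between the actual value and the predicted value:

Residual = y - ŷ

Step 1: Calculate predicted value
ŷ = 32.9718 + 3.7986 × 3.31
ŷ = 45.5452

Step 2: Calculate residual
Residual = 43.45 - 45.5452
Residual = -2.0952

The residual is negative, so the observed y = 43.45 sits below the regression line (the line overestimates it by 2.0952).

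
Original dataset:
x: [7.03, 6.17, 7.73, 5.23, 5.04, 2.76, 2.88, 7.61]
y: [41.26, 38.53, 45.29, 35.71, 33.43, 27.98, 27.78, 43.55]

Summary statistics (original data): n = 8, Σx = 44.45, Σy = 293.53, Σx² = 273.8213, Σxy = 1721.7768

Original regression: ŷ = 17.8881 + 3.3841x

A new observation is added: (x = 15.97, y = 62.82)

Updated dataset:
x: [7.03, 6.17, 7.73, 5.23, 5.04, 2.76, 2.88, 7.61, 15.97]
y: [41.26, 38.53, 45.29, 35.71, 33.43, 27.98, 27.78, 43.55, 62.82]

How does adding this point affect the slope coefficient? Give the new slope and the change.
The slope changes from 3.3841 to 2.6997 (change of -0.6844, or -20.2%).

The new point has HIGH LEVERAGE: x = 15.97 is far from the original mean x̄ = 44.45/8 ≈ 5.56 (original range [2.76, 7.73]).

Step 1: Update the sums with the new point (n goes from 8 to 9)
Σx  = 44.45 + 15.97 = 60.42
Σy  = 293.53 + 62.82 = 356.35
Σx² = 273.8213 + 15.97² = 273.8213 + 255.0409 = 528.8622
Σxy = 1721.7768 + 15.97×62.82 = 1721.7768 + 1003.2354 = 2725.0122

Step 2: Recompute the slope with b₁ = (nΣxy − ΣxΣy) / (nΣx² − (Σx)²)
Numerator   = 9×2725.0122 − 60.42×356.35 = 24525.1098 − 21530.6670 = 2994.4428
Denominator = 9×528.8622 − 60.42² = 4759.7598 − 3650.5764 = 1109.1834
b₁(new) = 2994.4428 / 1109.1834 = 2.6997

(Same formula on the original sums: (8×1721.7768 − 44.45×293.53) / (8×273.8213 − 44.45²) = 726.8059 / 214.7679 = 3.3841, matching the given fit.)

Step 3: Change in slope
Δβ₁ = 2.6997 − 3.3841 = -0.6844
Relative change = -0.6844 / 3.3841 × 100% = -20.2%
→ the slope decreases when the point is added.

A high-leverage point only changes the slope if it is off the original line; here y = 62.82 is below the original trend, so the slope decreases.
In practice: examine leverage (hᵢ) and Cook's distance rather than deleting it automatically; refit with and without it and report both if conclusions differ.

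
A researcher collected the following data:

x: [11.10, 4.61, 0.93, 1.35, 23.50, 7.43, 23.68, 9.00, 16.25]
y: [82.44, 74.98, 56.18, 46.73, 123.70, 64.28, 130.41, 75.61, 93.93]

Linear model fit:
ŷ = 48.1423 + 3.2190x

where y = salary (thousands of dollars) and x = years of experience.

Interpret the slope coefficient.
For each additional year of experience, predicted salary increases by approximately 3.2190 thousand dollars.

The slope coefficient β₁ = 3.2190 represents the marginal effect of experience on salary.

Interpretation:
- Experience up by 1 year → predicted salary increases by 3.2190 thousand dollars
- This is a linear approximation: the same per-unit change is assumed across the whole observed x range

(β₀ = 48.1423 is the fitted value at x = 0 and is not part of the slope interpretation.)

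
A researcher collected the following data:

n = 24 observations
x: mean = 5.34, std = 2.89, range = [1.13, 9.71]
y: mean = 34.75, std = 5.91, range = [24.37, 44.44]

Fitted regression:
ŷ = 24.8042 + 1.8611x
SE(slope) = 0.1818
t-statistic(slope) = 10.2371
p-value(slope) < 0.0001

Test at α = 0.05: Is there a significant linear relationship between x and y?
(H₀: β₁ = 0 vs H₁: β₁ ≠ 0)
Reject H₀: p-value < 0.0001 < α = 0.05. The linear relationship is significant at the 5% level.

Hypothesis test for the slope coefficient:

H₀: β₁ = 0 (no linear relationship)
H₁: β₁ ≠ 0 (linear relationship exists)

Test statistic: t = β̂₁ / SE(β̂₁) = 1.8611 / 0.1818 = 10.2371

The p-value (<0.0001) is the probability, under H₀, of a t-statistic at least as extreme as |t| = 10.2371 (two-sided, df = n − 2 = 22).

Decision rule: reject H₀ if p-value < α.
p-value < 0.0001 < α = 0.05 → reject H₀.

There is sufficient evidence at the 5% significance level to conclude that a linear relationship exists between x and y.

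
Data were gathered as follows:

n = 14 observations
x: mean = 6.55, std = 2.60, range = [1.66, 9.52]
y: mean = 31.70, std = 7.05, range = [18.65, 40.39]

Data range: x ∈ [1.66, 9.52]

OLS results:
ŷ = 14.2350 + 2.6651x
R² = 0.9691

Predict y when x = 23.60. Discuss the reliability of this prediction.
The equation gives ŷ = 77.1314; however x = 23.60 is 14.08 units above the observed range, so this extrapolated value should not be trusted.

Prediction calculation:
ŷ = 14.2350 + 2.6651 × 23.60
ŷ = 77.1314

Reliability:
- Data range: x ∈ [1.66, 9.52]
- Prediction point: x = 23.60 is 14.08 units above the observed range → this is EXTRAPOLATION, not interpolation

Why that matters here:
- R² describes fit only over the sampled x values; it says nothing about behaviour beyond them
- There are no observations near this x to validate the fitted line there

A defensible statement: 'if the linear trend continued to x = 23.60, y would be about 77.1314' — the premise is untested.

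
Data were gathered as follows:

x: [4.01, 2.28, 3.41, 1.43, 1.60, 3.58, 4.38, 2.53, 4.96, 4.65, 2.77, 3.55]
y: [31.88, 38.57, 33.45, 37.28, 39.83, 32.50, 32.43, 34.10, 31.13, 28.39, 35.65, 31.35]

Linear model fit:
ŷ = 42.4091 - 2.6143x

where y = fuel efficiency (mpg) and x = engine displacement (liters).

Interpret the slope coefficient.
For each additional liter of engine displacement, predicted fuel efficiency decreases by approximately 2.6143 mpg.

The slope β₁ = -2.6143 gives the rate at which the fitted fuel efficiency changes with engine displacement.

Interpretation:
- Engine displacement up by 1 liter → predicted fuel efficiency decreases by 2.6143 mpg
- The effect is assumed constant over the observed range of x (linearity)
- The sign (−) gives the direction; the magnitude 2.6143 gives the size of the effect per liter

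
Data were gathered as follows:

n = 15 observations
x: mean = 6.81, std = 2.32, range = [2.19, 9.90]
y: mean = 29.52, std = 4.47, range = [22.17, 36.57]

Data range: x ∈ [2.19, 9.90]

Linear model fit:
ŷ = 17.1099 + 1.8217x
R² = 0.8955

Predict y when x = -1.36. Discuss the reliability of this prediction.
ŷ = 14.6324, but this is extrapolation (below the data range [2.19, 9.90]) and may be unreliable.

Prediction calculation:
ŷ = 17.1099 + 1.8217 × (-1.36)
ŷ = 14.6324

Reliability:
- Data range: x ∈ [2.19, 9.90]
- Prediction point: x = -1.36 is 3.55 units below the observed range → this is EXTRAPOLATION, not interpolation

Why that matters here:
- The standard error of prediction grows with (x − x̄)², and x = -1.36 is far from x̄ = 6.81
- Real relationships often flatten, saturate, or turn nonlinear at extremes
- The linear relationship may not hold outside the observed range

Report the number if required, but flag clearly that it is an extrapolation.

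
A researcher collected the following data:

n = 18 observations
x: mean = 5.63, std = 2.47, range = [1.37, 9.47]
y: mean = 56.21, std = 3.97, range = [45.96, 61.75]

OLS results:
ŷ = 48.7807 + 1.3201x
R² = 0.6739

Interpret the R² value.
The model explains 67.39% of the variance in y (R² = 0.6739), leaving 32.61% unexplained; the fit is moderate.

R² (coefficient of determination) measures the proportion of variance in y explained by the regression model.

Here R² = 0.6739:
- Explained: 67.39% of the variation in y
- Unexplained (residual): 100% − 67.39% = 32.61%
- Rule of thumb (below 0.3 weak; 0.3 to below 0.7 moderate; 0.7 and above strong) → moderate

Equivalently, for simple linear regression R² = r², so |r| = √0.6739 ≈ 0.8209.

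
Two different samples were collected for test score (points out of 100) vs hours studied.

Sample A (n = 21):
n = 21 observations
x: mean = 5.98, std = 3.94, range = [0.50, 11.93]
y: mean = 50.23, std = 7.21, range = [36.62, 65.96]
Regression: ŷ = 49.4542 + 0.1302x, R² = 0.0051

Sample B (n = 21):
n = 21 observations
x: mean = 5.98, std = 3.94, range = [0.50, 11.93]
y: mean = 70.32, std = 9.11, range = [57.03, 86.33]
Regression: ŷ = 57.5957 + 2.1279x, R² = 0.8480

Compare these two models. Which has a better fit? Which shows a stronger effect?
Model B has the better fit (R² = 0.8480 vs 0.0051). Model B shows the stronger effect (|β₁| = 2.1279 vs 0.1302).

Model Comparison:

Goodness of fit (R²):
- Model A: R² = 0.0051 → 0.51% of variance in test score explained
- Model B: R² = 0.8480 → 84.80% of variance in test score explained
- 0.8480 > 0.0051 → Model B has the better fit

Strength of effect — compare |β₁|:
- Model A: β₁ = 0.1302 → predicted test score rises 0.1302 points per additional hour of study time
- Model B: β₁ = 2.1279 → predicted test score rises 2.1279 points per additional hour of study time
- |0.1302| < |2.1279| → Model B shows the stronger marginal effect

Notes:
- A steeper slope doesn't make a better model if the scatter around the line is large.
- R² measures how tightly points cluster around the line; β₁ measures how steep the line is — they answer different questions.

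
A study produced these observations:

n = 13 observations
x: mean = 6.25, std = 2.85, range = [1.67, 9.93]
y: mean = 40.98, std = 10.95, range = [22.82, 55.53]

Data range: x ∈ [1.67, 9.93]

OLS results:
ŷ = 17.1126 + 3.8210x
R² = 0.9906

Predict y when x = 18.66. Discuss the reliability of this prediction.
ŷ = 88.4125, but this is extrapolation (above the data range [1.67, 9.93]) and may be unreliable.

Prediction calculation:
ŷ = 17.1126 + 3.8210 × 18.66
ŷ = 88.4125

Reliability:
- Data range: x ∈ [1.67, 9.93]
- Prediction point: x = 18.66 is 8.73 units above the observed range → this is EXTRAPOLATION, not interpolation

Why that matters here:
- R² describes fit only over the sampled x values; it says nothing about behaviour beyond them
- The standard error of prediction grows with (x − x̄)², and x = 18.66 is far from x̄ = 6.25
- There are no observations near this x to validate the fitted line there

A defensible statement: 'if the linear trend continued to x = 18.66, y would be about 88.4125' — the premise is untested.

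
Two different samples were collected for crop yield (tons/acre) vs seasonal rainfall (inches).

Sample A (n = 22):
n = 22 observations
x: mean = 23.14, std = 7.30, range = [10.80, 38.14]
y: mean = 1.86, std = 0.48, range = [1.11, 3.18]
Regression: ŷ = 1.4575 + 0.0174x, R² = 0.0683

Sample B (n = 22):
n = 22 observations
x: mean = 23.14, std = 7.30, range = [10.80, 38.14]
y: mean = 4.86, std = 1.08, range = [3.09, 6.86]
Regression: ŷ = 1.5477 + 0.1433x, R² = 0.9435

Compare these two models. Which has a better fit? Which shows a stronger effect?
Model B has the better fit (R² = 0.9435 vs 0.0683). Model B shows the stronger effect (|β₁| = 0.1433 vs 0.0174).

Model Comparison:

Which explains more variance? (R²)
- Model A: R² = 0.0683 → 6.83% of variance in crop yield explained
- Model B: R² = 0.9435 → 94.35% of variance in crop yield explained
- 0.9435 > 0.0683 → Model B has the better fit

Which has the larger per-inch effect? (|β₁|)
- Model A: β₁ = 0.0174 → predicted crop yield rises 0.0174 tons/acre per additional inch of rainfall
- Model B: β₁ = 0.1433 → predicted crop yield rises 0.1433 tons/acre per additional inch of rainfall
- |0.0174| < |0.1433| → Model B shows the stronger marginal effect

Note: The two samples could reflect different populations, time periods, or measurement quality.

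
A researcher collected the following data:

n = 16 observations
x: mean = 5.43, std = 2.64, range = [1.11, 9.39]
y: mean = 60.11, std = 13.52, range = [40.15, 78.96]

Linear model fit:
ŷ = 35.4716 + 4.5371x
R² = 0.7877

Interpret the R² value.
The model explains 78.77% of the variance in y (R² = 0.7877), leaving 21.23% unexplained; the fit is strong.

R² = 1 − SS_res/SS_tot compares the residual scatter to the total scatter of y about its mean.

Here R² = 0.7877:
- Explained: 78.77% of the variation in y
- Unexplained (residual): 100% − 78.77% = 21.23%
- Rule of thumb (below 0.3 weak; 0.3 to below 0.7 moderate; 0.7 and above strong) → strong

Note: R² never decreases when predictors are added, so it should not be used alone to compare models of different size.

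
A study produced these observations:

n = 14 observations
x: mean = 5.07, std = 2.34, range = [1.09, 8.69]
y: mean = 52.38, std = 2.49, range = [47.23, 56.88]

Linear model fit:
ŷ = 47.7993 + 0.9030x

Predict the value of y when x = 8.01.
ŷ = 55.0323

x = 8.01 lies inside the observed range [1.09, 8.69], so the fitted equation applies directly:

ŷ = 47.7993 + 0.9030 × 8.01
ŷ = 47.7993 + 7.2330
ŷ = 55.0323

This is a point prediction; actual observations scatter around it by roughly the residual standard deviation.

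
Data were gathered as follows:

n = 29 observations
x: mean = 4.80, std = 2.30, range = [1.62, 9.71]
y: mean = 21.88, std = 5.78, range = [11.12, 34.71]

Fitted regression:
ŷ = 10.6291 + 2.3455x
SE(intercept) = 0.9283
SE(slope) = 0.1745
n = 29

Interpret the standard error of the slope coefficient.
The slope 2.3455 is pinned down to within about ±0.1745 (one SE) by these data — relative uncertainty 7.4%, i.e. precise.

SE(β̂₁) = s / √Sxx, where s is the residual standard deviation and Sxx = Σ(x − x̄)². It is the yardstick for how far β̂₁ = 2.3455 could plausibly be from the true slope.

Relative precision:
- SE / |β̂₁| = 0.1745 / 2.3455 = 7.4%
- Rule of thumb (under 20%: precise; 20% to under 50%: moderately precise; 50% or more: imprecise) → precise

Rough 95% range (±2 SE): 2.3455 ± 0.3490 → (1.9965, 2.6945).

What drives SE(β̂₁): larger n (here n = 29) → smaller SE.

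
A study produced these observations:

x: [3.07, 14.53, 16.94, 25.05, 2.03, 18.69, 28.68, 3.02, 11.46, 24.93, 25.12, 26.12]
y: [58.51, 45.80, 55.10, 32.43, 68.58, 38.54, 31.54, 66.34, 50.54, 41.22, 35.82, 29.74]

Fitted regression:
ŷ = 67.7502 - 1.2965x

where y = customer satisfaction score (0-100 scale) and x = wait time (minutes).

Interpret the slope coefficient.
For each additional minute of wait time, predicted satisfaction score decreases by approximately 1.2965 points.

The slope coefficient β₁ = -1.2965 represents the marginal effect of wait time on satisfaction score.

Interpretation:
- Wait time up by 1 minute → predicted satisfaction score decreases by 1.2965 points
- This is a linear approximation: the same per-unit change is assumed across the whole observed x range
- The slope describes association in these data, not necessarily a causal effect

(β₀ = 67.7502 is the fitted value at x = 0 and is not part of the slope interpretation.)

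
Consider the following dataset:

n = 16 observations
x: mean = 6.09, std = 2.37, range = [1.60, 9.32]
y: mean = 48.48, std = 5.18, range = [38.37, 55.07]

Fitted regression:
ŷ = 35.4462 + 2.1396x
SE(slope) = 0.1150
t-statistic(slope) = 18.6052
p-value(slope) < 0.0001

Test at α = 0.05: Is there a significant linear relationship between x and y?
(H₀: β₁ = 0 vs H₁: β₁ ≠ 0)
Since p-value < 0.0001 < α = 0.05, reject H₀ — the slope is significantly different from 0.

Hypothesis test for the slope coefficient:

H₀: β₁ = 0 (no linear relationship)
H₁: β₁ ≠ 0 (linear relationship exists)

Test statistic: t = β̂₁ / SE(β̂₁) = 2.1396 / 0.1150 = 18.6052

p < 0.0001: how often a slope estimate this far from 0 (in SE units) would arise by chance if β₁ were truly 0.

Decision rule: reject H₀ if p-value < α.
p-value < 0.0001 < α = 0.05 → reject H₀.

At α = 0.05 the data do provide convincing evidence of a nonzero slope.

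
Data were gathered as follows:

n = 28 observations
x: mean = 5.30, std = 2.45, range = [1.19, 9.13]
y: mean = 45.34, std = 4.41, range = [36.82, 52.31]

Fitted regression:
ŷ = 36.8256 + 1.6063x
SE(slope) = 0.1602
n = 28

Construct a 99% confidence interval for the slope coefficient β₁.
The 99% CI for β₁ is (1.1612, 2.0514)

Confidence interval for the slope:

The 99% CI for β₁ is: β̂₁ ± t*(α/2, n-2) × SE(β̂₁)

Step 1: Find critical t-value
- Confidence level = 0.99
- Degrees of freedom = n - 2 = 28 - 2 = 26
- t*(α/2, 26) = 2.7787

Step 2: Calculate margin of error
Margin = 2.7787 × 0.1602 = 0.4451

Step 3: Construct interval
CI = 1.6063 ± 0.4451
CI = (1.1612, 2.0514)

Interpretation: each one-unit increase in x is associated with a change in mean y of between 1.1612 and 2.0514, with 99% confidence.
Since 0 is outside the interval, a two-sided test at α = 0.01 would reject H₀: β₁ = 0.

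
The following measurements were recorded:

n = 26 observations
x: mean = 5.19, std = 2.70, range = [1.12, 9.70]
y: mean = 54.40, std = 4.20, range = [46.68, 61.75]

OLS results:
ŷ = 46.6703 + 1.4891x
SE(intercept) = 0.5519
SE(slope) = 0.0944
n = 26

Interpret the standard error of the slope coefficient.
SE(slope) = 0.0944 measures the uncertainty in the estimated slope. The coefficient is estimated precisely (SE/|β̂₁| = 6.3%).

What SE measures:
- The standard error quantifies the sampling variability of the coefficient estimate
- It is the estimated standard deviation of β̂₁ across hypothetical repeated samples of the same size
- Smaller SE → more precise estimate

Relative precision:
- SE / |β̂₁| = 0.0944 / 1.4891 = 6.3%
- Rule of thumb (under 20%: precise; 20% to under 50%: moderately precise; 50% or more: imprecise) → precise

Link to interval estimation: a confidence interval for β₁ is β̂₁ ± t* × 0.0944, so SE sets the half-width per unit of t*.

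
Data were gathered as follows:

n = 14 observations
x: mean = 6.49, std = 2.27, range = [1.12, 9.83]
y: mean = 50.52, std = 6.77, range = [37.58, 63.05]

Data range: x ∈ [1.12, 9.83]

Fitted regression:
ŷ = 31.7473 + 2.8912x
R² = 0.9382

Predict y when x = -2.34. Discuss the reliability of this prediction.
The equation gives ŷ = 24.9819; however x = -2.34 is 3.46 units below the observed range, so this extrapolated value should not be trusted.

Prediction calculation:
ŷ = 31.7473 + 2.8912 × (-2.34)
ŷ = 24.9819

Reliability:
- Data range: x ∈ [1.12, 9.83]
- Prediction point: x = -2.34 is 3.46 units below the observed range → this is EXTRAPOLATION, not interpolation

Why that matters here:
- R² describes fit only over the sampled x values; it says nothing about behaviour beyond them
- The standard error of prediction grows with (x − x̄)², and x = -2.34 is far from x̄ = 6.49

The R² = 0.9382 only validates the fit within [1.12, 9.83]; treat ŷ = 24.9819 with caution.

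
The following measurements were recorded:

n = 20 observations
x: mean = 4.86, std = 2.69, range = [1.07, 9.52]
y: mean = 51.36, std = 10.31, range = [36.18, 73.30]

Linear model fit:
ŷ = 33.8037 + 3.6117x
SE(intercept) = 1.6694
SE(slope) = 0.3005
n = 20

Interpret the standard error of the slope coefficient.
SE(β̂₁) = 0.3005 is the estimated standard deviation of the slope estimate across repeated samples; relative to β̂₁ = 3.6117 that is 8.3%, a precise estimate.

What SE measures:
- The standard error quantifies the sampling variability of the coefficient estimate
- It is the estimated standard deviation of β̂₁ across hypothetical repeated samples of the same size
- Smaller SE → more precise estimate

Relative precision:
- SE / |β̂₁| = 0.3005 / 3.6117 = 8.3%
- Rule of thumb (under 20%: precise; 20% to under 50%: moderately precise; 50% or more: imprecise) → precise

Rough 95% range (±2 SE): 3.6117 ± 0.6010 → (3.0107, 4.2127).

What drives SE(β̂₁): more residual scatter → larger SE.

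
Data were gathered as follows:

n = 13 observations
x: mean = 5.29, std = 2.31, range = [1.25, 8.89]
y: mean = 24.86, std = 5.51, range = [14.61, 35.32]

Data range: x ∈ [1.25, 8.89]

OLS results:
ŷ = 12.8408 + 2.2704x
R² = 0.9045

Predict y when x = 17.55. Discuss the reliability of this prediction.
ŷ = 52.6863, but this is extrapolation (above the data range [1.25, 8.89]) and may be unreliable.

Prediction calculation:
ŷ = 12.8408 + 2.2704 × 17.55
ŷ = 52.6863

Reliability:
- Data range: x ∈ [1.25, 8.89]
- Prediction point: x = 17.55 is 8.66 units above the observed range → this is EXTRAPOLATION, not interpolation

Why that matters here:
- Real relationships often flatten, saturate, or turn nonlinear at extremes
- R² describes fit only over the sampled x values; it says nothing about behaviour beyond them

The R² = 0.9045 only validates the fit within [1.25, 8.89]; treat ŷ = 52.6863 with caution.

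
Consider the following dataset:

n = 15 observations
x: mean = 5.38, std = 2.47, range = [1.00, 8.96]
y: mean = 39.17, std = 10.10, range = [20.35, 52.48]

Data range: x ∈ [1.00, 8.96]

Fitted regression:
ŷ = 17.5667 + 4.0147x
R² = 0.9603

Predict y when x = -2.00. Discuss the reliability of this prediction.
ŷ = 9.5373, but this is extrapolation (below the data range [1.00, 8.96]) and may be unreliable.

Prediction calculation:
ŷ = 17.5667 + 4.0147 × (-2.00)
ŷ = 9.5373

Reliability:
- Data range: x ∈ [1.00, 8.96]
- Prediction point: x = -2.00 is 3.00 units below the observed range → this is EXTRAPOLATION, not interpolation

Why that matters here:
- There are no observations near this x to validate the fitted line there
- The linear relationship may not hold outside the observed range

The R² = 0.9603 only validates the fit within [1.00, 8.96]; treat ŷ = 9.5373 with caution.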